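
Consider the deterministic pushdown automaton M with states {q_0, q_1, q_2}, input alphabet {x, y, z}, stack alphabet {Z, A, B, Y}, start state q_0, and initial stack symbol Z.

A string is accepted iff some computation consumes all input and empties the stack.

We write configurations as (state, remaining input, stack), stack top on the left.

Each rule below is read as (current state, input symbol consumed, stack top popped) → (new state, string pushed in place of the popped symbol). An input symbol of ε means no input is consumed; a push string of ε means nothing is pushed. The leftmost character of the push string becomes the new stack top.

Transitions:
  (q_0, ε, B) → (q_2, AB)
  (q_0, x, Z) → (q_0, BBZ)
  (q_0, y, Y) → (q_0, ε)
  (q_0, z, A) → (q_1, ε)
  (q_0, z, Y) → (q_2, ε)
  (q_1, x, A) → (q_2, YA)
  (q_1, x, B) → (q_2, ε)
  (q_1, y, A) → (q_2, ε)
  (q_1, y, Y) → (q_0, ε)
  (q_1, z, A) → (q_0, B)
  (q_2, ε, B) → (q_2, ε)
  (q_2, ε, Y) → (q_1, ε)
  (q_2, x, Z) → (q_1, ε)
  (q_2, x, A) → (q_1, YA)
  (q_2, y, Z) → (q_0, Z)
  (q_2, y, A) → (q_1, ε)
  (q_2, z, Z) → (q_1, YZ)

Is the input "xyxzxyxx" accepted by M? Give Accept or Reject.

Reject

(q_0, xyxzxyxx, Z)
  read x, top Z: go to q_0, push BBZ → (q_0, yxzxyxx, BBZ)
  ε-move, top B: go to q_2, push AB → (q_2, yxzxyxx, ABBZ)
  read y, top A: go to q_1, push ε → (q_1, xzxyxx, BBZ)
  read x, top B: go to q_2, push ε → (q_2, zxyxx, BZ)
  ε-move, top B: go to q_2, push ε → (q_2, zxyxx, Z)
  read z, top Z: go to q_1, push YZ → (q_1, xyxx, YZ)
No transition applies at (q_1, xyxx, YZ); input not fully consumed.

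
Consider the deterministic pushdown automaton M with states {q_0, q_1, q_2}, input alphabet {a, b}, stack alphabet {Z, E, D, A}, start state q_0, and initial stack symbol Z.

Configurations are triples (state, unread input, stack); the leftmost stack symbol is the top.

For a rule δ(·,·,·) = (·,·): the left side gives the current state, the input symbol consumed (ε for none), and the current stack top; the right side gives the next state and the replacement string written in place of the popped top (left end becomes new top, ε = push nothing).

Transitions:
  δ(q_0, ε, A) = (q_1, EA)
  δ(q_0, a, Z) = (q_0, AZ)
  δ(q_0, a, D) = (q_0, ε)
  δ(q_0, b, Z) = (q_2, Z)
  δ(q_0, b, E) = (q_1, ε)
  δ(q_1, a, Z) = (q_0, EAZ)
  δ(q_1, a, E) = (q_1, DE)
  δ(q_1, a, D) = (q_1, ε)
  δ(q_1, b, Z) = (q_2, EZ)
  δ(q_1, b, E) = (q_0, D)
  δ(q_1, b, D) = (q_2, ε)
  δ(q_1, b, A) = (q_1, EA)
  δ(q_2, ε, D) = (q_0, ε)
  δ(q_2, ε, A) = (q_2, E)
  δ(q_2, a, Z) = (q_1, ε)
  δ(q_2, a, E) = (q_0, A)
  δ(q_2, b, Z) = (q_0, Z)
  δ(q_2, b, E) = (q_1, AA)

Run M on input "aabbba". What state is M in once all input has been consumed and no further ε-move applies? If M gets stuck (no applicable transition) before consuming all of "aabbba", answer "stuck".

q_1

(q_0, aabbba, Z)
  read a, top Z: go to q_0, push AZ → (q_0, abbba, AZ)
  ε-move, top A: go to q_1, push EA → (q_1, abbba, EAZ)
  read a, top E: go to q_1, push DE → (q_1, bbba, DEAZ)
  read b, top D: go to q_2, push ε → (q_2, bba, EAZ)
  read b, top E: go to q_1, push AA → (q_1, ba, AAAZ)
  read b, top A: go to q_1, push EA → (q_1, a, EAAAZ)
  read a, top E: go to q_1, push DE → (q_1, ε, DEAAAZ)
All input consumed; M is in state q_1.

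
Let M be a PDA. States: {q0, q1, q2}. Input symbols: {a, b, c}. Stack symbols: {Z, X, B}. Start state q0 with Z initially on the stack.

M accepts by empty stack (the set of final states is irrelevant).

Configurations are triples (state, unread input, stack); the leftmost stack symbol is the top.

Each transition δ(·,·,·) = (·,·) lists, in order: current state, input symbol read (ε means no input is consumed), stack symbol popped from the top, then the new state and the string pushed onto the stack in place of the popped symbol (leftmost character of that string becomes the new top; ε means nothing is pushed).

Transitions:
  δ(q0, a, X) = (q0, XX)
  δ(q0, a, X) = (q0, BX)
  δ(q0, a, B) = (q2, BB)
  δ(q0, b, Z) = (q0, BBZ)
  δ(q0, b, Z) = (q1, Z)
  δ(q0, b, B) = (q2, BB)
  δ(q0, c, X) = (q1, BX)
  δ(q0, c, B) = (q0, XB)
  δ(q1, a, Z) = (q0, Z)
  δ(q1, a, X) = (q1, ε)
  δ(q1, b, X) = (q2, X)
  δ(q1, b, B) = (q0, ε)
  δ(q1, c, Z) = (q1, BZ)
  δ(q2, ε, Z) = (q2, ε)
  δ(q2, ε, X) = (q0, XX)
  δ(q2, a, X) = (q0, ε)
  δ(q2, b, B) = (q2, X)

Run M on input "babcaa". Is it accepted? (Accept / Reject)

Reject

No computation consumes all input and empties the stack.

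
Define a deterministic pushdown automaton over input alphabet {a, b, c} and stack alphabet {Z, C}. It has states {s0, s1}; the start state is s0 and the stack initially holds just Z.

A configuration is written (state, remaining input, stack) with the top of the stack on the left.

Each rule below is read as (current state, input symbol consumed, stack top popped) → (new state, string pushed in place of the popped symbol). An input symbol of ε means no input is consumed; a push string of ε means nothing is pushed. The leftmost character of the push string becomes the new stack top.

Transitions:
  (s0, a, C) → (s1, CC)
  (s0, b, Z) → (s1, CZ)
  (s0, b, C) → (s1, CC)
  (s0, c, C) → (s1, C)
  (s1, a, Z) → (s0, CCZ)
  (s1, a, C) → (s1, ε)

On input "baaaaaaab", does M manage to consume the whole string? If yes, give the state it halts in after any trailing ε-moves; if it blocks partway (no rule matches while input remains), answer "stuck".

s1

(s0, baaaaaaab, Z) ⊢ (s1, aaaaaaab, CZ) ⊢ (s1, aaaaaab, Z) ⊢ (s0, aaaaab, CCZ) ⊢ (s1, aaaab, CCCZ) ⊢ (s1, aaab, CCZ) ⊢ (s1, aab, CZ) ⊢ (s1, ab, Z) ⊢ (s0, b, CCZ) ⊢ (s1, ε, CCCZ)
All input consumed; M is in state s1.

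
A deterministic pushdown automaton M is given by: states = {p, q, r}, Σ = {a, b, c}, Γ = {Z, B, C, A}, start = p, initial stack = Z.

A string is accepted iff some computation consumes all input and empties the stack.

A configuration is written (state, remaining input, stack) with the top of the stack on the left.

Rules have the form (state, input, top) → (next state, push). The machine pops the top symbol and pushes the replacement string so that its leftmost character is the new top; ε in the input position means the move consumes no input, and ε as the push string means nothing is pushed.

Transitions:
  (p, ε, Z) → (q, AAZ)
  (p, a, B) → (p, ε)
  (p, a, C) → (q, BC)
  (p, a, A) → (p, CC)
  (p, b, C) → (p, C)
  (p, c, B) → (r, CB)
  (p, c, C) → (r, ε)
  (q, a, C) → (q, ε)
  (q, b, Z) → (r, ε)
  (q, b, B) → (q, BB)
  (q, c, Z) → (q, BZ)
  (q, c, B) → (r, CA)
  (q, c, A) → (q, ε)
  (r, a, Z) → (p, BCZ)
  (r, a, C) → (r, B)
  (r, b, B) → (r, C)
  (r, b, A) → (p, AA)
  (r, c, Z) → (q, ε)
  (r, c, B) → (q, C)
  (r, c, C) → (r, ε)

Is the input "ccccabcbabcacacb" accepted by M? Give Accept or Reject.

Accept

(p, ccccabcbabcacacb, Z)
  ε-move, top Z: go to q, push AAZ → (q, ccccabcbabcacacb, AAZ)
  read c, top A: go to q, push ε → (q, cccabcbabcacacb, AZ)
  read c, top A: go to q, push ε → (q, ccabcbabcacacb, Z)
  read c, top Z: go to q, push BZ → (q, cabcbabcacacb, BZ)
  read c, top B: go to r, push CA → (r, abcbabcacacb, CAZ)
  read a, top C: go to r, push B → (r, bcbabcacacb, BAZ)
  read b, top B: go to r, push C → (r, cbabcacacb, CAZ)
  read c, top C: go to r, push ε → (r, babcacacb, AZ)
  read b, top A: go to p, push AA → (p, abcacacb, AAZ)
  read a, top A: go to p, push CC → (p, bcacacb, CCAZ)
  read b, top C: go to p, push C → (p, cacacb, CCAZ)
  read c, top C: go to r, push ε → (r, acacb, CAZ)
  read a, top C: go to r, push B → (r, cacb, BAZ)
  read c, top B: go to q, push C → (q, acb, CAZ)
  read a, top C: go to q, push ε → (q, cb, AZ)
  read c, top A: go to q, push ε → (q, b, Z)
  read b, top Z: go to r, push ε → (r, ε, ε)
All input consumed and the stack is empty.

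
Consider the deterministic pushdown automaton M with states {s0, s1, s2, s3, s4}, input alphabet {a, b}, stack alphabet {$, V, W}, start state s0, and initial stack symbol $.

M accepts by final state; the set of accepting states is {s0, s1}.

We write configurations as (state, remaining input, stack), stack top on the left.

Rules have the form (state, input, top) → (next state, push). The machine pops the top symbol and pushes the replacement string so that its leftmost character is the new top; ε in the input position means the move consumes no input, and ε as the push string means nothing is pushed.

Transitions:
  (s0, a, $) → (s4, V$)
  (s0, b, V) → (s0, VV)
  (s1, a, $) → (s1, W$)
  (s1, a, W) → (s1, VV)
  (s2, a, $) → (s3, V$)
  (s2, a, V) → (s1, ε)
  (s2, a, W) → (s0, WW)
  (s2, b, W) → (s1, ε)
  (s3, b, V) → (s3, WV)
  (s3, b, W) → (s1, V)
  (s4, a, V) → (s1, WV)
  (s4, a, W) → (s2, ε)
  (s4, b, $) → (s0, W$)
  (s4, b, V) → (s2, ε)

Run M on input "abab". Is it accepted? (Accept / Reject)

(s0, abab, $)
  read a, top $: go to s4, push V$ → (s4, bab, V$)
  read b, top V: go to s2, push ε → (s2, ab, $)
  read a, top $: go to s3, push V$ → (s3, b, V$)
  read b, top V: go to s3, push WV → (s3, ε, WV$)
All input consumed; state s3 ∉ F and no further ε-move applies.

Reject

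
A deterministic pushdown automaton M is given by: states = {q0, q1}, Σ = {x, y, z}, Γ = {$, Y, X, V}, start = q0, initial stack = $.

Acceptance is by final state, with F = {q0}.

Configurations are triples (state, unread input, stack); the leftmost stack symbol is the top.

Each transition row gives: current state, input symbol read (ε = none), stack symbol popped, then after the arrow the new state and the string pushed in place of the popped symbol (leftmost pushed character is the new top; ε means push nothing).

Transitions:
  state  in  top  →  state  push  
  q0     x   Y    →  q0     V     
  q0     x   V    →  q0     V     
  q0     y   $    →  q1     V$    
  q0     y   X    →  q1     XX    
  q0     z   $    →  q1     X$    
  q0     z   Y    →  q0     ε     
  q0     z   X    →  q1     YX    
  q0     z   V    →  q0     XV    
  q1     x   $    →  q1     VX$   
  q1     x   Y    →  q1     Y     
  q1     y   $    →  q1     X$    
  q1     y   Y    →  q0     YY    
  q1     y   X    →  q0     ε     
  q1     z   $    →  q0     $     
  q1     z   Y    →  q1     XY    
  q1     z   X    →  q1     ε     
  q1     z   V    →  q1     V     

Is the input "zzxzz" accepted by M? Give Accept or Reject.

Reject

(q0, zzxzz, $)
  read z, top $: go to q1, push X$ → (q1, zxzz, X$)
  read z, top X: go to q1, push ε → (q1, xzz, $)
  read x, top $: go to q1, push VX$ → (q1, zz, VX$)
  read z, top V: go to q1, push V → (q1, z, VX$)
  read z, top V: go to q1, push V → (q1, ε, VX$)
All input consumed; state q1 ∉ F and no further ε-move applies.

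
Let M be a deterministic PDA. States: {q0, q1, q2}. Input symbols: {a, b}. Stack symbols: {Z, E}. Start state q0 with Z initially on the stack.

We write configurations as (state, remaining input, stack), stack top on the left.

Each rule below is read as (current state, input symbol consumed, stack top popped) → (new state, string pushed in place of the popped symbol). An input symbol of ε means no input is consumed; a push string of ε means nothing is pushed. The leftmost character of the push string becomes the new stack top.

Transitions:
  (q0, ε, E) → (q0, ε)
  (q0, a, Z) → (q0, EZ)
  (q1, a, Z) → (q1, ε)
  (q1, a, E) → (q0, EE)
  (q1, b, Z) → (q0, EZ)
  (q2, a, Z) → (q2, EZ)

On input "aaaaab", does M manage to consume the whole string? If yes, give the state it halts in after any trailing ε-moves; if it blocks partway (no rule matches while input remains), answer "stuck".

(q0, aaaaab, Z)
  read a, top Z: go to q0, push EZ → (q0, aaaab, EZ)
  ε-move, top E: go to q0, push ε → (q0, aaaab, Z)
  read a, top Z: go to q0, push EZ → (q0, aaab, EZ)
  ε-move, top E: go to q0, push ε → (q0, aaab, Z)
  read a, top Z: go to q0, push EZ → (q0, aab, EZ)
  ε-move, top E: go to q0, push ε → (q0, aab, Z)
  read a, top Z: go to q0, push EZ → (q0, ab, EZ)
  ε-move, top E: go to q0, push ε → (q0, ab, Z)
  read a, top Z: go to q0, push EZ → (q0, b, EZ)
  ε-move, top E: go to q0, push ε → (q0, b, Z)
No transition for (q0, b, top Z); M blocks with input b remaining.

stuck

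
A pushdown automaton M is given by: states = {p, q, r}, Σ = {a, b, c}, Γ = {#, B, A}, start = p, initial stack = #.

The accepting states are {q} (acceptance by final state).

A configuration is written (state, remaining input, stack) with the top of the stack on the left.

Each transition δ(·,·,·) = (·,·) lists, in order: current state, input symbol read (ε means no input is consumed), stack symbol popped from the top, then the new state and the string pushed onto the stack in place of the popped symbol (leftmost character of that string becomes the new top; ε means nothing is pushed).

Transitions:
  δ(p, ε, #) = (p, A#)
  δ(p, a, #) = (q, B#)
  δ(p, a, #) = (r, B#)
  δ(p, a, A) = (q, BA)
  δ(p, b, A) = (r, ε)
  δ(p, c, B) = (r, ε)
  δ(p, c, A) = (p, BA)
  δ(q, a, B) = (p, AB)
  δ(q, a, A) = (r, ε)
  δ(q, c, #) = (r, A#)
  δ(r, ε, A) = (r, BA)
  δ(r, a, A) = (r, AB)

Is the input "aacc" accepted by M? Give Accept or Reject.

Reject

No computation consumes all input and reaches a final state.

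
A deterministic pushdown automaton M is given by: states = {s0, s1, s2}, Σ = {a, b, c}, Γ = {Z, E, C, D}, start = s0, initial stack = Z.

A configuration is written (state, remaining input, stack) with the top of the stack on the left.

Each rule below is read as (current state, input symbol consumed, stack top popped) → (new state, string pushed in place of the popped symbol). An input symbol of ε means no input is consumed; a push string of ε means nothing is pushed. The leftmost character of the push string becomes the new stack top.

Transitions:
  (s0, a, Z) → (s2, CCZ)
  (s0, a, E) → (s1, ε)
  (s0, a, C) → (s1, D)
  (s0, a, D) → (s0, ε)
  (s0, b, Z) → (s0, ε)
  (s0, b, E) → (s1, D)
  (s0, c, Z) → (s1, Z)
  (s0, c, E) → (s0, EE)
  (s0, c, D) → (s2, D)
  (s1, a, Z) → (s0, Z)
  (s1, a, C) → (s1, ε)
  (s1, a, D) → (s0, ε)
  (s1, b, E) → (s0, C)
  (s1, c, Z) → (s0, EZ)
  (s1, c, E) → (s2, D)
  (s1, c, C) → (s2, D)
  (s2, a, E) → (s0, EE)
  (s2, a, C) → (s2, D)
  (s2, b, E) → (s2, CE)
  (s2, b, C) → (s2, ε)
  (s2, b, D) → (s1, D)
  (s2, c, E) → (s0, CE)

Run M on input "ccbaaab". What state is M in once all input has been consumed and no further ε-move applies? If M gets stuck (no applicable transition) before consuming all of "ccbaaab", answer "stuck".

(s0, ccbaaab, Z)
  read c, top Z: go to s1, push Z → (s1, cbaaab, Z)
  read c, top Z: go to s0, push EZ → (s0, baaab, EZ)
  read b, top E: go to s1, push D → (s1, aaab, DZ)
  read a, top D: go to s0, push ε → (s0, aab, Z)
  read a, top Z: go to s2, push CCZ → (s2, ab, CCZ)
  read a, top C: go to s2, push D → (s2, b, DCZ)
  read b, top D: go to s1, push D → (s1, ε, DCZ)
All input consumed; M is in state s1.

s1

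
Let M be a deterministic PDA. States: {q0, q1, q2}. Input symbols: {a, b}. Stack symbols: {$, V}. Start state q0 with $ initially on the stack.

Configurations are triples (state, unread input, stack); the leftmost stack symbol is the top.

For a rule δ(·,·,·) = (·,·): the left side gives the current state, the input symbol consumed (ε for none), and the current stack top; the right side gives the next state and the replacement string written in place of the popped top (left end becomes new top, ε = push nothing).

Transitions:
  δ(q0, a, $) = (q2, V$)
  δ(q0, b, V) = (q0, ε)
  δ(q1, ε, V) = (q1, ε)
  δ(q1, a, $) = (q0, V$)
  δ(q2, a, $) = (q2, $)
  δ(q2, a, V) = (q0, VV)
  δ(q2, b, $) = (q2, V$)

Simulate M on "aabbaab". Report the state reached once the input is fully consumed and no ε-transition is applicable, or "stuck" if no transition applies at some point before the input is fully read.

q0

(q0, aabbaab, $)
  read a, top $: go to q2, push V$ → (q2, abbaab, V$)
  read a, top V: go to q0, push VV → (q0, bbaab, VV$)
  read b, top V: go to q0, push ε → (q0, baab, V$)
  read b, top V: go to q0, push ε → (q0, aab, $)
  read a, top $: go to q2, push V$ → (q2, ab, V$)
  read a, top V: go to q0, push VV → (q0, b, VV$)
  read b, top V: go to q0, push ε → (q0, ε, V$)
All input consumed; M is in state q0.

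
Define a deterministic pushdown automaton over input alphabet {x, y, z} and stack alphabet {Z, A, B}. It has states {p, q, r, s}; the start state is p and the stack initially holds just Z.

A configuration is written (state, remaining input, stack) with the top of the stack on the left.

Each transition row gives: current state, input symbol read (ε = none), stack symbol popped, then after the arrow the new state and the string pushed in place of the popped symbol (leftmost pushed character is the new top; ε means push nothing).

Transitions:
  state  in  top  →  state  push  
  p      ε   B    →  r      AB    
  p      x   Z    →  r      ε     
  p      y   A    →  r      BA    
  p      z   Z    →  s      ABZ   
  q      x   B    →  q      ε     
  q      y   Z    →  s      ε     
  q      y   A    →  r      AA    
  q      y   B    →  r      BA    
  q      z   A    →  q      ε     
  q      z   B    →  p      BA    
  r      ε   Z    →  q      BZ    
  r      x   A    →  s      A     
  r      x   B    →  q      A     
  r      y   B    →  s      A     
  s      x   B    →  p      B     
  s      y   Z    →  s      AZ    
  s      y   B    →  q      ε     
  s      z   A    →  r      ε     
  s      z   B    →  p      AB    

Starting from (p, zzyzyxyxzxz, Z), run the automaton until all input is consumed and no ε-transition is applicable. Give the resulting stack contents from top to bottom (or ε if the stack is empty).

AZ

(p, zzyzyxyxzxz, Z) ⊢ (s, zyzyxyxzxz, ABZ) ⊢ (r, yzyxyxzxz, BZ) ⊢ (s, zyxyxzxz, AZ) ⊢ (r, yxyxzxz, Z) ⊢ (q, yxyxzxz, BZ) ⊢ (r, xyxzxz, BAZ) ⊢ (q, yxzxz, AAZ) ⊢ (r, xzxz, AAAZ) ⊢ (s, zxz, AAAZ) ⊢ (r, xz, AAZ) ⊢ (s, z, AAZ) ⊢ (r, ε, AZ)
All input consumed in state r with stack AZ.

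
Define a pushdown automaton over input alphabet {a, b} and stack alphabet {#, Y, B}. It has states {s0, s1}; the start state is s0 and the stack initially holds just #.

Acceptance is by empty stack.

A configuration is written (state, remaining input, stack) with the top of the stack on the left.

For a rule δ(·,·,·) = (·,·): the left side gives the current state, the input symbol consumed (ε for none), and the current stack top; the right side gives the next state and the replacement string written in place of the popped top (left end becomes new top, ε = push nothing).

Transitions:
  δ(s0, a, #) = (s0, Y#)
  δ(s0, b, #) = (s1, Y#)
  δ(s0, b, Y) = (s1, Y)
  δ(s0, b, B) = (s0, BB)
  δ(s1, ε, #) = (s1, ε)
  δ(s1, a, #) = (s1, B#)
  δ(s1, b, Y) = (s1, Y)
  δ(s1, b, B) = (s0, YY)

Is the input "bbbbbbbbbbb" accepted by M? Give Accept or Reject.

No computation consumes all input and empties the stack.

Reject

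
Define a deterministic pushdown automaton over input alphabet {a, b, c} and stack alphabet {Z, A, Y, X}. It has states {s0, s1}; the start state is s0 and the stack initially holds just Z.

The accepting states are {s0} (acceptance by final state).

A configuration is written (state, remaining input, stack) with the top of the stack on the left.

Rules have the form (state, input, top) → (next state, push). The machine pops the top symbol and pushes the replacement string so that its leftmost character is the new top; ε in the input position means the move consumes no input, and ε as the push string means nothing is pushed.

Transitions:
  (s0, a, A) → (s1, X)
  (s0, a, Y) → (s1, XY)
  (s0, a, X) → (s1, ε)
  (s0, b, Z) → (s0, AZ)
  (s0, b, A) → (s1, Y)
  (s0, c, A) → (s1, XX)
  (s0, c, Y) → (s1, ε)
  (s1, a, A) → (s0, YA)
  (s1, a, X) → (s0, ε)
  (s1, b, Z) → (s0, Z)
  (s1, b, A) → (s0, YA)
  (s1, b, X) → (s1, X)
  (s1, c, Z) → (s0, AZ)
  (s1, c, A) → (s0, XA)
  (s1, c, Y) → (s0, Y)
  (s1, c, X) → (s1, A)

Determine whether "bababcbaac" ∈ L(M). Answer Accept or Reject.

(s0, bababcbaac, Z) ⊢ (s0, ababcbaac, AZ) ⊢ (s1, babcbaac, XZ) ⊢ (s1, abcbaac, XZ) ⊢ (s0, bcbaac, Z) ⊢ (s0, cbaac, AZ) ⊢ (s1, baac, XXZ) ⊢ (s1, aac, XXZ) ⊢ (s0, ac, XZ) ⊢ (s1, c, Z) ⊢ (s0, ε, AZ)
All input consumed; state s0 ∈ F.

Accept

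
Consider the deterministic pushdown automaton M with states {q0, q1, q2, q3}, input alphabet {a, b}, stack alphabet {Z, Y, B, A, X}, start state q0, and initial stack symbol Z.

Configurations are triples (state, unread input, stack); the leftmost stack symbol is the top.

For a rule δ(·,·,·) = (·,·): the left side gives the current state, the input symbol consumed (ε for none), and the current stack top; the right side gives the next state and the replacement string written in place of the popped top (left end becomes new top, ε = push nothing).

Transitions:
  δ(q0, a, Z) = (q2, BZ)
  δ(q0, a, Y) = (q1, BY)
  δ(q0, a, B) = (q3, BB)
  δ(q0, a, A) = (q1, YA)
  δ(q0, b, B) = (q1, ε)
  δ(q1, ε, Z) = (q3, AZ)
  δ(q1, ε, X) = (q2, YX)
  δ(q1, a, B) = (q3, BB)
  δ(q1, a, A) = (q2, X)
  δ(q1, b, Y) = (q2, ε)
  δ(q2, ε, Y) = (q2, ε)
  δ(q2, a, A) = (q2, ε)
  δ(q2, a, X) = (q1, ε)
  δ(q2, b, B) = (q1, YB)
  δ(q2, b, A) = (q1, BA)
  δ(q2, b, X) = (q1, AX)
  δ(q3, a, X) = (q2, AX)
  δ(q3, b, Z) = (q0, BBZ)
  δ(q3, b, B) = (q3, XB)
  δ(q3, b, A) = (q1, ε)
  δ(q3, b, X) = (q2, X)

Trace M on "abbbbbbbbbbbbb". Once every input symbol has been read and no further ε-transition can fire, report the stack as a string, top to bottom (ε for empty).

(q0, abbbbbbbbbbbbb, Z) ⊢ (q2, bbbbbbbbbbbbb, BZ) ⊢ (q1, bbbbbbbbbbbb, YBZ) ⊢ (q2, bbbbbbbbbbb, BZ) ⊢ (q1, bbbbbbbbbb, YBZ) ⊢ (q2, bbbbbbbbb, BZ) ⊢ (q1, bbbbbbbb, YBZ) ⊢ (q2, bbbbbbb, BZ) ⊢ (q1, bbbbbb, YBZ) ⊢ (q2, bbbbb, BZ) ⊢ (q1, bbbb, YBZ) ⊢ (q2, bbb, BZ) ⊢ (q1, bb, YBZ) ⊢ (q2, b, BZ) ⊢ (q1, ε, YBZ)
All input consumed in state q1 with stack YBZ.

YBZ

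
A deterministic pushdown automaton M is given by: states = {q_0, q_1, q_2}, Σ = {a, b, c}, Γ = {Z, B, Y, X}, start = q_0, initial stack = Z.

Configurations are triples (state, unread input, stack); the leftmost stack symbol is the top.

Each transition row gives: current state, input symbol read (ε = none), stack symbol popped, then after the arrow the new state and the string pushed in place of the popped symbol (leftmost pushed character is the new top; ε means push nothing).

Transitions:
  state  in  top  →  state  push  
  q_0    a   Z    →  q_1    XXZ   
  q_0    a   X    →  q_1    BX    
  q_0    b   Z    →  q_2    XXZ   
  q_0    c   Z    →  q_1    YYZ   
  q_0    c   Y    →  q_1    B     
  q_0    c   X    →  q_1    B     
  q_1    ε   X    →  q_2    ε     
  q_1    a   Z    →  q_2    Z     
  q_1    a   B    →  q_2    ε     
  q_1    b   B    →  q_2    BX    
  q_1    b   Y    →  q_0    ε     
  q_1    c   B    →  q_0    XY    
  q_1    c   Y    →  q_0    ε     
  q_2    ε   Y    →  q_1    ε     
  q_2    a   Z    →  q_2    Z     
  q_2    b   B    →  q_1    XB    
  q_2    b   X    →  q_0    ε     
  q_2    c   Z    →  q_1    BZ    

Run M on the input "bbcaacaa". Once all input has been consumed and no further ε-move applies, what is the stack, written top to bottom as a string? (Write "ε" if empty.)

(q_0, bbcaacaa, Z) ⊢ (q_2, bcaacaa, XXZ) ⊢ (q_0, caacaa, XZ) ⊢ (q_1, aacaa, BZ) ⊢ (q_2, acaa, Z) ⊢ (q_2, caa, Z) ⊢ (q_1, aa, BZ) ⊢ (q_2, a, Z) ⊢ (q_2, ε, Z)
All input consumed in state q_2 with stack Z.

Z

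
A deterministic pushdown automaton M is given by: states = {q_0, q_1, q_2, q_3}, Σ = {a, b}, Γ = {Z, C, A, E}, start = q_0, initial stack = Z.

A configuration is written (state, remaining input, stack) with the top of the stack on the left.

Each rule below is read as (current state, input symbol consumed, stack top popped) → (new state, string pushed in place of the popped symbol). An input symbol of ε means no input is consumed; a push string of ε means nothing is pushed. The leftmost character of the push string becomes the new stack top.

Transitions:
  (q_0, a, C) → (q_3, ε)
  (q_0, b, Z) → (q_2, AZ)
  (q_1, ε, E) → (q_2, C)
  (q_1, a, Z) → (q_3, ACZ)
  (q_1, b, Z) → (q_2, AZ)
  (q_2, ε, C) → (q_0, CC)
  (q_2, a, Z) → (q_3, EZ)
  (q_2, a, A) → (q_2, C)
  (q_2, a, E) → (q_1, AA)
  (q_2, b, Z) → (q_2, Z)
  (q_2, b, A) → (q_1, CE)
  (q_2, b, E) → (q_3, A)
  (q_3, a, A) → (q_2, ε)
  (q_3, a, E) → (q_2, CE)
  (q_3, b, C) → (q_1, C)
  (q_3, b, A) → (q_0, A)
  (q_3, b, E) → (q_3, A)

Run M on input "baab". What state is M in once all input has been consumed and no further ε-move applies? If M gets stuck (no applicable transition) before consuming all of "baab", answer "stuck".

q_1

(q_0, baab, Z)
  read b, top Z: go to q_2, push AZ → (q_2, aab, AZ)
  read a, top A: go to q_2, push C → (q_2, ab, CZ)
  ε-move, top C: go to q_0, push CC → (q_0, ab, CCZ)
  read a, top C: go to q_3, push ε → (q_3, b, CZ)
  read b, top C: go to q_1, push C → (q_1, ε, CZ)
All input consumed; M is in state q_1.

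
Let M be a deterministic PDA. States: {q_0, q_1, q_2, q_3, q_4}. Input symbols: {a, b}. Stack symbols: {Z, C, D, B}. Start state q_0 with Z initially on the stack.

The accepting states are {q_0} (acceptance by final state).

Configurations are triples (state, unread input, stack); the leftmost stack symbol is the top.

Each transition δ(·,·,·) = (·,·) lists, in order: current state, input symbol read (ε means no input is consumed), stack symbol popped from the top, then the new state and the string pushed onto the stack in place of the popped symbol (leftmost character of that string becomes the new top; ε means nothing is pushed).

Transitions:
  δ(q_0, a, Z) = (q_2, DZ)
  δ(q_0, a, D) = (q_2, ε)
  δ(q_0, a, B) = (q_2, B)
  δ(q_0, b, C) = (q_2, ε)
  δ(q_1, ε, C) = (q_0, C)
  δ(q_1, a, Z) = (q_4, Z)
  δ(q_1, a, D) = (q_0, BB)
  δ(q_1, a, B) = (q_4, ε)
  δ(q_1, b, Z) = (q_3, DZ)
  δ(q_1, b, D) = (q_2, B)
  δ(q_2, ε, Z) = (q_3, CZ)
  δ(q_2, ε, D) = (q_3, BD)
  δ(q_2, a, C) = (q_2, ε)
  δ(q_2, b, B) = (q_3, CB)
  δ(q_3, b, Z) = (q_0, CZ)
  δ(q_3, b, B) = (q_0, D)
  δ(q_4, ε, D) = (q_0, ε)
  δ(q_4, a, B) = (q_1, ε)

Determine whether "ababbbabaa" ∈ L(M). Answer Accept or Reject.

(q_0, ababbbabaa, Z) ⊢ (q_2, babbbabaa, DZ) ⊢ (q_3, babbbabaa, BDZ) ⊢ (q_0, abbbabaa, DDZ) ⊢ (q_2, bbbabaa, DZ) ⊢ (q_3, bbbabaa, BDZ) ⊢ (q_0, bbabaa, DDZ)
No transition applies at (q_0, bbabaa, DDZ); input not fully consumed.

Reject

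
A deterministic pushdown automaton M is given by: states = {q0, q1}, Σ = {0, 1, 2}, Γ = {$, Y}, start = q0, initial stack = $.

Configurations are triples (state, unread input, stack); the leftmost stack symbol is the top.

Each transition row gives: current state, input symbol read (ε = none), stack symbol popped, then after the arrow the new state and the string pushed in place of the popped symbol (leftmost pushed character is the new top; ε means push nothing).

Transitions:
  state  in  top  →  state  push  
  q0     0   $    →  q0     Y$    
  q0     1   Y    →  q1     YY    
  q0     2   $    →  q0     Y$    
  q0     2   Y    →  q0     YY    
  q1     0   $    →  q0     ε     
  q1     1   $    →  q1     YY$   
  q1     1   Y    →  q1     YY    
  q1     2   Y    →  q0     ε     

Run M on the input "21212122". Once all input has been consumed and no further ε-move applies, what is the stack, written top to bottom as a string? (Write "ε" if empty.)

(q0, 21212122, $)
  read 2, top $: go to q0, push Y$ → (q0, 1212122, Y$)
  read 1, top Y: go to q1, push YY → (q1, 212122, YY$)
  read 2, top Y: go to q0, push ε → (q0, 12122, Y$)
  read 1, top Y: go to q1, push YY → (q1, 2122, YY$)
  read 2, top Y: go to q0, push ε → (q0, 122, Y$)
  read 1, top Y: go to q1, push YY → (q1, 22, YY$)
  read 2, top Y: go to q0, push ε → (q0, 2, Y$)
  read 2, top Y: go to q0, push YY → (q0, ε, YY$)
All input consumed in state q0 with stack YY$.

YY$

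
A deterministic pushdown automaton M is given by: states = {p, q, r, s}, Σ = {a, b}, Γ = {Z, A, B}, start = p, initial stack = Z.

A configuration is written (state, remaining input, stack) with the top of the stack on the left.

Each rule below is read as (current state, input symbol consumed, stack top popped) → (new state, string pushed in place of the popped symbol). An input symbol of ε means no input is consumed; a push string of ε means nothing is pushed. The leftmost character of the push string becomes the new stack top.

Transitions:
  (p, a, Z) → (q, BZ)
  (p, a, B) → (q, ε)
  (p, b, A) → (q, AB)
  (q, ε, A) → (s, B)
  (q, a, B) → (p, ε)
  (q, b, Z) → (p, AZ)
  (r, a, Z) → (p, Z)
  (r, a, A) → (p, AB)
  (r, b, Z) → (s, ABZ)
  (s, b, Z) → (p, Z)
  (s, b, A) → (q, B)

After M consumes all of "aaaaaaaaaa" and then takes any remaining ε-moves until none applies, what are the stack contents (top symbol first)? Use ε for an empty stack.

(p, aaaaaaaaaa, Z)
  read a, top Z: go to q, push BZ → (q, aaaaaaaaa, BZ)
  read a, top B: go to p, push ε → (p, aaaaaaaa, Z)
  read a, top Z: go to q, push BZ → (q, aaaaaaa, BZ)
  read a, top B: go to p, push ε → (p, aaaaaa, Z)
  read a, top Z: go to q, push BZ → (q, aaaaa, BZ)
  read a, top B: go to p, push ε → (p, aaaa, Z)
  read a, top Z: go to q, push BZ → (q, aaa, BZ)
  read a, top B: go to p, push ε → (p, aa, Z)
  read a, top Z: go to q, push BZ → (q, a, BZ)
  read a, top B: go to p, push ε → (p, ε, Z)
All input consumed in state p with stack Z.

Z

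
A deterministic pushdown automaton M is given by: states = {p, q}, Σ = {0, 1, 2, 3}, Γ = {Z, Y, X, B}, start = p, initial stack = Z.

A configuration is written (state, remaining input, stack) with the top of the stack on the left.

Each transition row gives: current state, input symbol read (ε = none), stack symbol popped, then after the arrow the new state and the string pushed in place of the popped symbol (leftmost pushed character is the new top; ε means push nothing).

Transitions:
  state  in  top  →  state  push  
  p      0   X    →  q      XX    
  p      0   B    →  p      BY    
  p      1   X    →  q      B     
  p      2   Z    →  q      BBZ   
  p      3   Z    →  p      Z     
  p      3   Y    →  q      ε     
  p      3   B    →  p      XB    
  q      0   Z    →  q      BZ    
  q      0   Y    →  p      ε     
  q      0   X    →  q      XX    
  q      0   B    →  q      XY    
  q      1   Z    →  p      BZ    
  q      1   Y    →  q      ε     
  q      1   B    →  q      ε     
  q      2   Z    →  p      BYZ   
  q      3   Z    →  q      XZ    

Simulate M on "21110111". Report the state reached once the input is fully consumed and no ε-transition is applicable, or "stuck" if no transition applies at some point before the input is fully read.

stuck

(p, 21110111, Z) ⊢ (q, 1110111, BBZ) ⊢ (q, 110111, BZ) ⊢ (q, 10111, Z) ⊢ (p, 0111, BZ) ⊢ (p, 111, BYZ)
No transition for (p, 1, top B); M blocks with input 111 remaining.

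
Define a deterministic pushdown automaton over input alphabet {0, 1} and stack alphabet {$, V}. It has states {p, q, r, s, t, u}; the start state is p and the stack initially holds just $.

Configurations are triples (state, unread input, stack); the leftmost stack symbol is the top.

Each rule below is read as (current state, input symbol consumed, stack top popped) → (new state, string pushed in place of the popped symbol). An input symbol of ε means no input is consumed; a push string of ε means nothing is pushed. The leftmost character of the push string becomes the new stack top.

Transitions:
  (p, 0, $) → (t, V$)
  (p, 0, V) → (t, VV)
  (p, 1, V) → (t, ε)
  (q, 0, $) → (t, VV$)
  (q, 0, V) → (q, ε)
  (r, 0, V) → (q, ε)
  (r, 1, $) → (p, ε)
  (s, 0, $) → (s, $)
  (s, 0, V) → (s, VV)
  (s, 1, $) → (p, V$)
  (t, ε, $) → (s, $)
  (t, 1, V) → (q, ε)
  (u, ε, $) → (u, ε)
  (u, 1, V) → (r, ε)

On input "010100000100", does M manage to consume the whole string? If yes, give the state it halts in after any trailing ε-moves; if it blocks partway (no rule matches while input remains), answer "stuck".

stuck

(p, 010100000100, $)
  read 0, top $: go to t, push V$ → (t, 10100000100, V$)
  read 1, top V: go to q, push ε → (q, 0100000100, $)
  read 0, top $: go to t, push VV$ → (t, 100000100, VV$)
  read 1, top V: go to q, push ε → (q, 00000100, V$)
  read 0, top V: go to q, push ε → (q, 0000100, $)
  read 0, top $: go to t, push VV$ → (t, 000100, VV$)
No transition for (t, 0, top V); M blocks with input 000100 remaining.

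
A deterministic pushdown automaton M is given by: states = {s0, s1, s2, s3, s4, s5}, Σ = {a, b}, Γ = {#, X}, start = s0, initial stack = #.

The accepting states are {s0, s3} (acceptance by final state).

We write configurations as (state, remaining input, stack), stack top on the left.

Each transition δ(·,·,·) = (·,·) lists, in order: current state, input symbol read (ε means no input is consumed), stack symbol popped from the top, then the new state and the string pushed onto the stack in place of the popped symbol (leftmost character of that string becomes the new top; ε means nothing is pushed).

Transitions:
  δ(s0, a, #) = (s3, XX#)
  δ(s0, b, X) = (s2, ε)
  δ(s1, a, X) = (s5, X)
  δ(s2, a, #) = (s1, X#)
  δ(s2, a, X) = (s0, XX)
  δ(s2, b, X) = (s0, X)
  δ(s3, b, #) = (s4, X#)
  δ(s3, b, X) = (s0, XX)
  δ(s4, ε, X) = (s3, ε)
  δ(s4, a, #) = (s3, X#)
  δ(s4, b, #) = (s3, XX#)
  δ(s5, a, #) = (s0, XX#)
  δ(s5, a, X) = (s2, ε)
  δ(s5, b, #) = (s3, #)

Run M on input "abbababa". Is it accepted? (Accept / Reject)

(s0, abbababa, #)
  read a, top #: go to s3, push XX# → (s3, bbababa, XX#)
  read b, top X: go to s0, push XX → (s0, bababa, XXX#)
  read b, top X: go to s2, push ε → (s2, ababa, XX#)
  read a, top X: go to s0, push XX → (s0, baba, XXX#)
  read b, top X: go to s2, push ε → (s2, aba, XX#)
  read a, top X: go to s0, push XX → (s0, ba, XXX#)
  read b, top X: go to s2, push ε → (s2, a, XX#)
  read a, top X: go to s0, push XX → (s0, ε, XXX#)
All input consumed; state s0 ∈ F.

Accept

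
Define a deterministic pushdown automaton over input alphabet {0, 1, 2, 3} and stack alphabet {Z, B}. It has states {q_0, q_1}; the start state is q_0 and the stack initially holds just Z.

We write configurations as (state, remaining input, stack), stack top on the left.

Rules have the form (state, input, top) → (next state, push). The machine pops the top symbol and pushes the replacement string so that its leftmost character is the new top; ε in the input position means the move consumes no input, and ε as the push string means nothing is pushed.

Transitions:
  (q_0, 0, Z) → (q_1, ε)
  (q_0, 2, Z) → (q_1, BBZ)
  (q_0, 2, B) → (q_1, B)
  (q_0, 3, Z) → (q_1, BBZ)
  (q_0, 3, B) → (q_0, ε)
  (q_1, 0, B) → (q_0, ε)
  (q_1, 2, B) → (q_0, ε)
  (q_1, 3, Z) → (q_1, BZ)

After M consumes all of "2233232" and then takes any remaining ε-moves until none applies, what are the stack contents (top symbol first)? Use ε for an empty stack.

(q_0, 2233232, Z)
  read 2, top Z: go to q_1, push BBZ → (q_1, 233232, BBZ)
  read 2, top B: go to q_0, push ε → (q_0, 33232, BZ)
  read 3, top B: go to q_0, push ε → (q_0, 3232, Z)
  read 3, top Z: go to q_1, push BBZ → (q_1, 232, BBZ)
  read 2, top B: go to q_0, push ε → (q_0, 32, BZ)
  read 3, top B: go to q_0, push ε → (q_0, 2, Z)
  read 2, top Z: go to q_1, push BBZ → (q_1, ε, BBZ)
All input consumed in state q_1 with stack BBZ.

BBZ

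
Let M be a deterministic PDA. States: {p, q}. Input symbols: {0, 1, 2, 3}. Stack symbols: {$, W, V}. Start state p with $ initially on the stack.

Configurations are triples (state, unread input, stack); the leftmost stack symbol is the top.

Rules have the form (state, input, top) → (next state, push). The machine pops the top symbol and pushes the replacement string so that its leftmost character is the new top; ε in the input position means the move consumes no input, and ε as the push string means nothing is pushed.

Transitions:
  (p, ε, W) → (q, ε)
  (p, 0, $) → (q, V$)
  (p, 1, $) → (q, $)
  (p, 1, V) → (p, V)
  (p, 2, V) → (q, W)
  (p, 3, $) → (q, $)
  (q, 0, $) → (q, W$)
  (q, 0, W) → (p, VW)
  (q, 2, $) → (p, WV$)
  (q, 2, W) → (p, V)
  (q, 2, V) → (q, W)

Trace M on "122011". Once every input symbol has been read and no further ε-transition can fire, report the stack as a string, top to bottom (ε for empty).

(p, 122011, $) ⊢ (q, 22011, $) ⊢ (p, 2011, WV$) ⊢ (q, 2011, V$) ⊢ (q, 011, W$) ⊢ (p, 11, VW$) ⊢ (p, 1, VW$) ⊢ (p, ε, VW$)
All input consumed in state p with stack VW$.

VW$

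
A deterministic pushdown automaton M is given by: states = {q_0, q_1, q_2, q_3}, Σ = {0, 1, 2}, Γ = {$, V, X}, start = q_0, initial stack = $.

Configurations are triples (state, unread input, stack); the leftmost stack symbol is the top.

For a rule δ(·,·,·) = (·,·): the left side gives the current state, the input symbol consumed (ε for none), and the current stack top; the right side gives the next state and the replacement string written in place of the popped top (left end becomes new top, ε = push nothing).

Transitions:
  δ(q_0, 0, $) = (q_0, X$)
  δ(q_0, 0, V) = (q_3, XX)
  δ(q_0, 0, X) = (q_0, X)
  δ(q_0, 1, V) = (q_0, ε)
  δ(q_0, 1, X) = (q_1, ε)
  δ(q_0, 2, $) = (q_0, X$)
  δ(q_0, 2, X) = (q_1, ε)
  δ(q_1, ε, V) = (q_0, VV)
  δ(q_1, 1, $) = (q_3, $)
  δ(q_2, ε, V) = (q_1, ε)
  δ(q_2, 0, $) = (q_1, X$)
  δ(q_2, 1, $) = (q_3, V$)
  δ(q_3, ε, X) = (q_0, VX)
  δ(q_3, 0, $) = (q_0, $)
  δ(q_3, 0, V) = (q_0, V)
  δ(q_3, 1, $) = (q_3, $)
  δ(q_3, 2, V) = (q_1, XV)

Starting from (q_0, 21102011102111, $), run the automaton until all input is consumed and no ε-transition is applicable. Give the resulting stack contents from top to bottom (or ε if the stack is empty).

(q_0, 21102011102111, $) ⊢ (q_0, 1102011102111, X$) ⊢ (q_1, 102011102111, $) ⊢ (q_3, 02011102111, $) ⊢ (q_0, 2011102111, $) ⊢ (q_0, 011102111, X$) ⊢ (q_0, 11102111, X$) ⊢ (q_1, 1102111, $) ⊢ (q_3, 102111, $) ⊢ (q_3, 02111, $) ⊢ (q_0, 2111, $) ⊢ (q_0, 111, X$) ⊢ (q_1, 11, $) ⊢ (q_3, 1, $) ⊢ (q_3, ε, $)
All input consumed in state q_3 with stack $.

$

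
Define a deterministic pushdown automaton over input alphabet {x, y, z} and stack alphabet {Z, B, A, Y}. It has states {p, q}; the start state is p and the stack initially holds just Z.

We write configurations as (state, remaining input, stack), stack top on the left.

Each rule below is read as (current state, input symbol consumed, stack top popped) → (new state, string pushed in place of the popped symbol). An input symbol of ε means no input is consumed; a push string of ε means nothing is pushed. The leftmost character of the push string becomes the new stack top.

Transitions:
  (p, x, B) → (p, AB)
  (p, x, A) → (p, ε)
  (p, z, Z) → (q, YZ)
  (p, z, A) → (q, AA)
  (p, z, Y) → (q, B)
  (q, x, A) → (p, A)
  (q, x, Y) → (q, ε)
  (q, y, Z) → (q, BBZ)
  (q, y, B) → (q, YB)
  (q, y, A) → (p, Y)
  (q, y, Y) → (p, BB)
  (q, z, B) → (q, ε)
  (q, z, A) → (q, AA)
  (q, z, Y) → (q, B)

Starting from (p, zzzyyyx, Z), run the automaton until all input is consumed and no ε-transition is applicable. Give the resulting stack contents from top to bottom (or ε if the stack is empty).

(p, zzzyyyx, Z)
  read z, top Z: go to q, push YZ → (q, zzyyyx, YZ)
  read z, top Y: go to q, push B → (q, zyyyx, BZ)
  read z, top B: go to q, push ε → (q, yyyx, Z)
  read y, top Z: go to q, push BBZ → (q, yyx, BBZ)
  read y, top B: go to q, push YB → (q, yx, YBBZ)
  read y, top Y: go to p, push BB → (p, x, BBBBZ)
  read x, top B: go to p, push AB → (p, ε, ABBBBZ)
All input consumed in state p with stack ABBBBZ.

ABBBBZ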